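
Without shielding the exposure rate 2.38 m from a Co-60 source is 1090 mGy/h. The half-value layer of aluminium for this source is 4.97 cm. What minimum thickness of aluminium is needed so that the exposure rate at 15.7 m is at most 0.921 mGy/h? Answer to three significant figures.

23.7 cm

At 15.7 m, distance alone gives (2.38/15.7)² = 0.02298, so 1090 × 0.02298 = 25.05 mGy/h.
Further attenuation needed: 25.05/0.921 = 27.20.
n = log₂(27.20) = 4.766 half-value layers.
Thickness = 4.766 × 4.97 cm = 23.69 cm.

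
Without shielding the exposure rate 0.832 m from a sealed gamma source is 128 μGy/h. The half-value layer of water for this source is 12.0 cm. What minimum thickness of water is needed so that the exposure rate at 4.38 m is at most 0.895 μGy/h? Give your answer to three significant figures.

28.4 cm

At 4.38 m, distance alone gives (0.832/4.38)² = 0.03608, so 128 × 0.03608 = 4.618 μGy/h.
Further attenuation needed: 4.618/0.895 = 5.160.
n = log₂(5.160) = 2.367 half-value layers.
Thickness = 2.367 × 12.0 cm = 28.40 cm.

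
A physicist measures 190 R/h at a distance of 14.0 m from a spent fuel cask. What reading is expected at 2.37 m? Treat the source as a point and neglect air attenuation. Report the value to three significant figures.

Since intensity falls as 1/r², the rate at 2.37 m is
190 × (14.0/2.37)² = 190 × 34.89 = 6629 R/h.

6630 R/h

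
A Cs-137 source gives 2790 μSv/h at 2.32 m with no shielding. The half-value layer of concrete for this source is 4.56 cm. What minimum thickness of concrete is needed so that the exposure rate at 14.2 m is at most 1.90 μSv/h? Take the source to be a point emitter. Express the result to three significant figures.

At 14.2 m, distance alone gives 2790 × (2.32/14.2)² = 2790 × 0.02669 = 74.47 μSv/h.
Further attenuation needed: 74.47/1.90 = 39.19.
n = log₂(39.19) = 5.292 half-value layers.
Thickness = 5.292 × 4.56 cm = 24.13 cm.

24.1 cm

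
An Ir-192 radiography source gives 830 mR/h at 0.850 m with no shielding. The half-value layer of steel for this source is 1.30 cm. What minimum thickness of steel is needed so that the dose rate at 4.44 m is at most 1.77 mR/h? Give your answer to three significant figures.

At 4.44 m, distance alone gives 830 × (0.850/4.44)² = 830 × 0.03665 = 30.42 mR/h.
Further attenuation needed: 30.42/1.77 = 17.19.
n = log₂(17.19) = 4.103 half-value layers.
Thickness = 4.103 × 1.30 cm = 5.334 cm.

5.33 cm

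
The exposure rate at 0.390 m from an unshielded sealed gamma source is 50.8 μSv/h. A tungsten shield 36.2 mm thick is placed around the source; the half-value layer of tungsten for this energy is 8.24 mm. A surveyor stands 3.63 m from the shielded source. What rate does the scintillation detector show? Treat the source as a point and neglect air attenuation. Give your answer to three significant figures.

0.0279 μSv/h

Distance alone: (0.390/3.63)² = 0.01154, so 50.8 × 0.01154 = 0.5862 μSv/h.
Shield: 36.2/8.24 = 4.393 half-value layers → attenuation 2^(−4.393) = 0.04760.
Combined: 0.5862 × 0.04760 = 0.02790 μSv/h.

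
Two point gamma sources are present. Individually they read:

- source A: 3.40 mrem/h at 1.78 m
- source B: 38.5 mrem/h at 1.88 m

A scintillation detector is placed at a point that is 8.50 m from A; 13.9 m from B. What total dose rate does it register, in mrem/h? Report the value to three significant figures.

By superposition, sum each source's inverse-square contribution:
A: 3.40 × (1.78/8.50)² = 0.1491 mrem/h
B: 38.5 × (1.88/13.9)² = 0.7043 mrem/h
Total = 0.1491 + 0.7043 = 0.8534 mrem/h.

0.853 mrem/h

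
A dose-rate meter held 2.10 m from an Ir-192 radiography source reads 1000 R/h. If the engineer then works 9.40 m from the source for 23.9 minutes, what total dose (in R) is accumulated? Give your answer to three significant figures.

Using I₁d₁² = I₂d₂², rate at 9.40 m:
1000 × (2.10/9.40)² = 1000 × 0.04991 = 49.91 R/h.
Dose = rate × time = 49.91 R/h × 0.3983 h = 19.88 R.

19.9 R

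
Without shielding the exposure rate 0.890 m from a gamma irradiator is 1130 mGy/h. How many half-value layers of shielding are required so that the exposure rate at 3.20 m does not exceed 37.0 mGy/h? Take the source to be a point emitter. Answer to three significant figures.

At 3.20 m, distance alone gives 1130 × (0.890/3.20)² = 1130 × 0.07735 = 87.41 mGy/h.
Further attenuation needed: 87.41/37.0 = 2.362.
n = log₂(2.362) = 1.240 half-value layers.

1.24 half-value layers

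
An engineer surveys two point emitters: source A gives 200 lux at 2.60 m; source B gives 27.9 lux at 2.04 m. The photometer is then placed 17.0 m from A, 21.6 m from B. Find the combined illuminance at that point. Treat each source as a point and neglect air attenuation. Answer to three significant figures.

4.93 lux

Each source contributes Iᵢ·(dᵢ/rᵢ)²; contributions add.
A: 200 × (2.60/17.0)² = 4.678 lux
B: 27.9 × (2.04/21.6)² = 0.2489 lux
Total = 4.678 + 0.2489 = 4.927 lux.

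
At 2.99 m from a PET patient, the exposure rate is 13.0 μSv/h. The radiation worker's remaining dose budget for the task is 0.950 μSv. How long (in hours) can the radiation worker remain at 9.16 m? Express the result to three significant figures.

Since intensity falls as 1/r², rate at 9.16 m:
13.0 × (2.99/9.16)² = 13.0 × 0.1065 = 1.385 μSv/h.
Stay time = 0.950 μSv ÷ 1.385 μSv/h = 0.6859 h.

0.686 h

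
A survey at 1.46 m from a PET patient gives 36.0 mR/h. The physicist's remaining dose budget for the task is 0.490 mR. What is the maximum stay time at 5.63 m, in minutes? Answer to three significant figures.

By the inverse-square law, rate at 5.63 m:
(1.46/5.63)² = 0.06725, so 36.0 × 0.06725 = 2.421 mR/h.
Stay time = 0.490 mR ÷ 2.421 mR/h = 0.2024 h = 12.14 min.

12.1 min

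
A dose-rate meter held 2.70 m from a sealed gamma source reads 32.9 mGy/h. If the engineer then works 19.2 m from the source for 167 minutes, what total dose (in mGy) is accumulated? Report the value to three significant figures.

Applying the 1/r² law, rate at 19.2 m:
32.9 × (2.70/19.2)² = 32.9 × 0.01978 = 0.6508 mGy/h.
Dose = rate × time = 0.6508 mGy/h × 2.783 h = 1.811 mGy.

1.81 mGy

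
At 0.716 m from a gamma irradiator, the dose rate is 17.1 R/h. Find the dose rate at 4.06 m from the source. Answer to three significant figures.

0.532 R/h

Since intensity falls as 1/r², the rate at 4.06 m is
17.1 × (0.716/4.06)² = 17.1 × 0.03110 = 0.5318 R/h.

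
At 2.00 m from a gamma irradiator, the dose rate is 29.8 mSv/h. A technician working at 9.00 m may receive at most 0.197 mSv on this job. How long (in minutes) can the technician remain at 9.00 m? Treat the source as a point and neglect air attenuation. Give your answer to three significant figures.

8.03 min

By the inverse-square law, rate at 9.00 m:
29.8 × (2.00/9.00)² = 29.8 × 0.04938 = 1.472 mSv/h.
Stay time = 0.197 mSv ÷ 1.472 mSv/h = 0.1338 h = 8.028 min.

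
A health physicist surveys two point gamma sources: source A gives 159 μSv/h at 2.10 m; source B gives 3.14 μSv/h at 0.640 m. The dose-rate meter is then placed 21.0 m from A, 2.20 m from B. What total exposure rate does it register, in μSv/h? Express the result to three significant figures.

By superposition, sum each source's inverse-square contribution:
A: 159 × (2.10/21.0)² = 1.590 μSv/h
B: 3.14 × (0.640/2.20)² = 0.2657 μSv/h
Total = 1.590 + 0.2657 = 1.856 μSv/h.

1.86 μSv/h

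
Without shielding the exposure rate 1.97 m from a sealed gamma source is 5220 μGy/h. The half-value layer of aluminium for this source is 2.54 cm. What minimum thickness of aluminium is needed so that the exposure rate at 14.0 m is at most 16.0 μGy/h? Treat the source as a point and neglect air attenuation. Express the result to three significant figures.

6.84 cm

At 14.0 m, distance alone gives 5220 × (1.97/14.0)² = 5220 × 0.01980 = 103.4 μGy/h.
Further attenuation needed: 103.4/16.0 = 6.463.
n = log₂(6.463) = 2.692 half-value layers.
Thickness = 2.692 × 2.54 cm = 6.838 cm.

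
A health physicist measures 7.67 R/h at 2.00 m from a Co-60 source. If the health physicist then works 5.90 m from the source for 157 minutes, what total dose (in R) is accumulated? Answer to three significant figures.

Applying the 1/r² law, rate at 5.90 m:
7.67 × (2.00/5.90)² = 7.67 × 0.1149 = 0.8813 R/h.
Dose = rate × time = 0.8813 R/h × 2.617 h = 2.306 R.

2.31 R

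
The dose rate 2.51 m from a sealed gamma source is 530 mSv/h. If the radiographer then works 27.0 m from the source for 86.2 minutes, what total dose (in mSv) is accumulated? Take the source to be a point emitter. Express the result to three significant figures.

6.58 mSv

By the inverse-square law, rate at 27.0 m:
530 × (2.51/27.0)² = 530 × 0.008642 = 4.580 mSv/h.
Dose = rate × time = 4.580 mSv/h × 1.437 h = 6.581 mSv.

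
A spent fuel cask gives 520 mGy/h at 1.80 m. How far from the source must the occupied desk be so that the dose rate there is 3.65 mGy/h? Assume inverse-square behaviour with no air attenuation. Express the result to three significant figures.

21.5 m

By the inverse-square law, d₂ = d₁·√(I₁/I₂).
I₁/I₂ = 520/3.65 = 142.5, so d₂ = 1.80 × √142.5 = 21.49 m.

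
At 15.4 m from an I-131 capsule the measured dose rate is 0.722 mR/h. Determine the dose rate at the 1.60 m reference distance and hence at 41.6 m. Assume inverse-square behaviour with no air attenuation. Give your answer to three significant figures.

66.9 mR/h; 0.0989 mR/h

Since intensity falls as 1/r²,
At 1.60 m: 0.722 × (15.4/1.60)² = 0.722 × 92.64 = 66.89 mR/h
At 41.6 m: (1.60/41.6)² = 0.001479, so 66.89 × 0.001479 = 0.09893 mR/h.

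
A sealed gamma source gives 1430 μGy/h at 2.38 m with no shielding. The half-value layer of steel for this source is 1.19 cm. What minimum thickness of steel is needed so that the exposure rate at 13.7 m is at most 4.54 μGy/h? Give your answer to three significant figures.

At 13.7 m, distance alone gives (2.38/13.7)² = 0.03018, so 1430 × 0.03018 = 43.16 μGy/h.
Further attenuation needed: 43.16/4.54 = 9.507.
n = log₂(9.507) = 3.249 half-value layers.
Thickness = 3.249 × 1.19 cm = 3.866 cm.

3.87 cm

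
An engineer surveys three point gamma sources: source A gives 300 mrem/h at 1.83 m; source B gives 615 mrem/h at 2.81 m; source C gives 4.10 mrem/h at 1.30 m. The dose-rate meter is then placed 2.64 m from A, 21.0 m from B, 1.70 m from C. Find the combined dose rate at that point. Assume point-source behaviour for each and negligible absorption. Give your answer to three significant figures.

158 mrem/h

By superposition, sum each source's inverse-square contribution:
A: 300 × (1.83/2.64)² = 144.2 mrem/h
B: 615 × (2.81/21.0)² = 11.01 mrem/h
C: 4.10 × (1.30/1.70)² = 2.398 mrem/h
Total = 144.2 + 11.01 + 2.398 = 157.6 mrem/h.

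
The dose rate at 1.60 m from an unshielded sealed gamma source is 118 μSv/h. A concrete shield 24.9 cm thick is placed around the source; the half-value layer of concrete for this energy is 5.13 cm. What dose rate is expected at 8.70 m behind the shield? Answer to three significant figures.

Distance alone: 118 × (1.60/8.70)² = 118 × 0.03382 = 3.991 μSv/h.
Shield: 24.9/5.13 = 4.854 half-value layers → attenuation 2^(−4.854) = 0.03458.
Combined: 3.991 × 0.03458 = 0.1380 μSv/h.

0.138 μSv/h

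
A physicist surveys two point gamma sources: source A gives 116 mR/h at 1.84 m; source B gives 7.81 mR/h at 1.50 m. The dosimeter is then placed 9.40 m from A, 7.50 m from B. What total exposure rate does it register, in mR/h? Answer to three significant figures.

4.76 mR/h

By superposition, sum each source's inverse-square contribution:
A: 116 × (1.84/9.40)² = 4.445 mR/h
B: 7.81 × (1.50/7.50)² = 0.3124 mR/h
Total = 4.445 + 0.3124 = 4.757 mR/h.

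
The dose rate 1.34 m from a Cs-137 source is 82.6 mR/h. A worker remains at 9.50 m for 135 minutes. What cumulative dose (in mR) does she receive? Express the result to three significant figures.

Intensity scales as (d₁/d₂)², so rate at 9.50 m:
82.6 × (1.34/9.50)² = 82.6 × 0.01990 = 1.644 mR/h.
Dose = rate × time = 1.644 mR/h × 2.250 h = 3.699 mR.

3.70 mR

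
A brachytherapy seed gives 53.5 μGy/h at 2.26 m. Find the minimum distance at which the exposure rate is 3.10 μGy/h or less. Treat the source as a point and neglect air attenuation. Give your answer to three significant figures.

Since intensity falls as 1/r², d₂ = d₁·√(I₁/I₂).
I₁/I₂ = 53.5/3.10 = 17.26, so d₂ = 2.26 × √17.26 = 9.389 m.

9.39 m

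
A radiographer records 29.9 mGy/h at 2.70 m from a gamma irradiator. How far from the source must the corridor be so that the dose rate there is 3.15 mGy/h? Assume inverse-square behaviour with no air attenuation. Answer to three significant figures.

8.32 m

By the inverse-square law, d₂ = d₁·√(I₁/I₂).
I₁/I₂ = 29.9/3.15 = 9.492, so d₂ = 2.70 × √9.492 = 8.318 m.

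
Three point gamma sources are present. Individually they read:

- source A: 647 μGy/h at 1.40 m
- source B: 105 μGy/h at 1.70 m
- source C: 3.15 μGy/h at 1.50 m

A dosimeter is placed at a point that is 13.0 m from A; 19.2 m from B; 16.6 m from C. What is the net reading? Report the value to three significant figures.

8.35 μGy/h

By superposition, sum each source's inverse-square contribution:
A: 647 × (1.40/13.0)² = 7.504 μGy/h
B: 105 × (1.70/19.2)² = 0.8232 μGy/h
C: 3.15 × (1.50/16.6)² = 0.02572 μGy/h
Total = 7.504 + 0.8232 + 0.02572 = 8.353 μGy/h.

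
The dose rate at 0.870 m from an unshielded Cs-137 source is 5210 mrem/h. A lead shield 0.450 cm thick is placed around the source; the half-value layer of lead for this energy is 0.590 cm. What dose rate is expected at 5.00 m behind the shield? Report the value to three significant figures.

93.0 mrem/h

Distance alone: (0.870/5.00)² = 0.03028, so 5210 × 0.03028 = 157.8 mrem/h.
Shield: 0.450/0.590 = 0.7627 half-value layers → attenuation 2^(−0.7627) = 0.5894.
Combined: 157.8 × 0.5894 = 93.01 mrem/h.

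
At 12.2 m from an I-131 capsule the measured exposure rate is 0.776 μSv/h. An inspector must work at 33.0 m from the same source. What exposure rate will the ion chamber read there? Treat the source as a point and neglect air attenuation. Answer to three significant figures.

Using I₁d₁² = I₂d₂², scaling from 12.2 m to 33.0 m:
(12.2/33.0)² = 0.1367, so 0.776 × 0.1367 = 0.1061 μSv/h.

0.106 μSv/h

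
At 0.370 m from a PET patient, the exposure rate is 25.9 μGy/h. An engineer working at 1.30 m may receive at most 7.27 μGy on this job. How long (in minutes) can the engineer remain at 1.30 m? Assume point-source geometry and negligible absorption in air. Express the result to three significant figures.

208 min

Intensity scales as (d₁/d₂)², so rate at 1.30 m:
25.9 × (0.370/1.30)² = 25.9 × 0.08101 = 2.098 μGy/h.
Stay time = 7.27 μGy ÷ 2.098 μGy/h = 3.465 h = 207.9 min.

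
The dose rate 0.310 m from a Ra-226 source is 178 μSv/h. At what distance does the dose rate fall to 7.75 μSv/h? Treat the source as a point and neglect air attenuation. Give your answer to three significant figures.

Using I₁d₁² = I₂d₂², d₂ = d₁·√(I₁/I₂).
I₁/I₂ = 178/7.75 = 22.97, so d₂ = 0.310 × √22.97 = 1.486 m.

1.49 m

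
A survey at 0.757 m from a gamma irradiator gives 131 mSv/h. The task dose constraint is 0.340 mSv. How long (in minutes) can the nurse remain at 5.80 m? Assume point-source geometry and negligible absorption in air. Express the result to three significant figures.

Applying the 1/r² law, rate at 5.80 m:
131 × (0.757/5.80)² = 131 × 0.01703 = 2.231 mSv/h.
Stay time = 0.340 mSv ÷ 2.231 mSv/h = 0.1524 h = 9.144 min.

9.14 min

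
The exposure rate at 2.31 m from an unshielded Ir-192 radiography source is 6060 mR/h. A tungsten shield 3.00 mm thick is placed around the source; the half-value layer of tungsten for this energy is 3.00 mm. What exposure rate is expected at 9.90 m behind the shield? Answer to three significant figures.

165 mR/h

Distance alone: 6060 × (2.31/9.90)² = 6060 × 0.05444 = 329.9 mR/h.
Shield: 3.00/3.00 = 1.000 half-value layers → attenuation 2^(−1.000) = 0.5000.
Combined: 329.9 × 0.5000 = 164.9 mR/h.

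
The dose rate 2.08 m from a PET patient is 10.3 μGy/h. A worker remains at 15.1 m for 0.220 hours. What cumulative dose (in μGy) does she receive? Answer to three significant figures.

0.0430 μGy

Applying the 1/r² law, rate at 15.1 m:
(2.08/15.1)² = 0.01897, so 10.3 × 0.01897 = 0.1954 μGy/h.
Dose = rate × time = 0.1954 μGy/h × 0.2200 h = 0.04299 μGy.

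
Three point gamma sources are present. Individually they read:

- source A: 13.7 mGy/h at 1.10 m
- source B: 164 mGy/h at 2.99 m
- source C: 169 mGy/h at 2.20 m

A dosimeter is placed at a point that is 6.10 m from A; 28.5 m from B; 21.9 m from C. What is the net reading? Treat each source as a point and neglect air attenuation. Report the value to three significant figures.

By superposition, sum each source's inverse-square contribution:
A: 13.7 × (1.10/6.10)² = 0.4455 mGy/h
B: 164 × (2.99/28.5)² = 1.805 mGy/h
C: 169 × (2.20/21.9)² = 1.705 mGy/h
Total = 0.4455 + 1.805 + 1.705 = 3.955 mGy/h.

3.96 mGy/h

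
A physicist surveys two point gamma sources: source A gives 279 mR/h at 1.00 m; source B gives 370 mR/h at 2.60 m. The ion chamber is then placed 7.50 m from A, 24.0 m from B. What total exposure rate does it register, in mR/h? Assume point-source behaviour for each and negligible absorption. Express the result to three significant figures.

Each source contributes Iᵢ·(dᵢ/rᵢ)²; contributions add.
A: 279 × (1.00/7.50)² = 4.960 mR/h
B: 370 × (2.60/24.0)² = 4.342 mR/h
Total = 4.960 + 4.342 = 9.302 mR/h.

9.30 mR/h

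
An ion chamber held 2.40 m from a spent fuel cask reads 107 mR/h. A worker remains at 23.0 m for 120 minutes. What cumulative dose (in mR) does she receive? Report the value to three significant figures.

Since intensity falls as 1/r², rate at 23.0 m:
107 × (2.40/23.0)² = 107 × 0.01089 = 1.165 mR/h.
Dose = rate × time = 1.165 mR/h × 2.000 h = 2.330 mR.

2.33 mR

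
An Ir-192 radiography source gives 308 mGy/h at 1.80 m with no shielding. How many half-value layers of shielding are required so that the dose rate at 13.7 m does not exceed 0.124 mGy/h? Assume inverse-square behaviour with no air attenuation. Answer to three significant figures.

5.42 half-value layers

At 13.7 m, distance alone gives (1.80/13.7)² = 0.01726, so 308 × 0.01726 = 5.316 mGy/h.
Further attenuation needed: 5.316/0.124 = 42.87.
n = log₂(42.87) = 5.422 half-value layers.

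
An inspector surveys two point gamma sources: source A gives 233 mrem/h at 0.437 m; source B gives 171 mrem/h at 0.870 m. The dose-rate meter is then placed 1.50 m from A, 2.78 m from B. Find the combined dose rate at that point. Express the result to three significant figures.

By superposition, sum each source's inverse-square contribution:
A: 233 × (0.437/1.50)² = 19.78 mrem/h
B: 171 × (0.870/2.78)² = 16.75 mrem/h
Total = 19.78 + 16.75 = 36.53 mrem/h.

36.5 mrem/h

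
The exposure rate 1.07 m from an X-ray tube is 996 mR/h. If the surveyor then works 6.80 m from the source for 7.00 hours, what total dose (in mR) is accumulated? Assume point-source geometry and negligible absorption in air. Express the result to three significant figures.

Since intensity falls as 1/r², rate at 6.80 m:
996 × (1.07/6.80)² = 996 × 0.02476 = 24.66 mR/h.
Dose = rate × time = 24.66 mR/h × 7.000 h = 172.6 mR.

173 mR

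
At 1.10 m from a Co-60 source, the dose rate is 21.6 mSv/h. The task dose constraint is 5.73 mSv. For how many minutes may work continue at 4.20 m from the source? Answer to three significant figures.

232 min

By the inverse-square law, rate at 4.20 m:
21.6 × (1.10/4.20)² = 21.6 × 0.06859 = 1.482 mSv/h.
Stay time = 5.73 mSv ÷ 1.482 mSv/h = 3.866 h = 232.0 min.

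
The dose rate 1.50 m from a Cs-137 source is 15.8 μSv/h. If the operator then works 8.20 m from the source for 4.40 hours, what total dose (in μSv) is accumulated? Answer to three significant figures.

Applying the 1/r² law, rate at 8.20 m:
(1.50/8.20)² = 0.03346, so 15.8 × 0.03346 = 0.5287 μSv/h.
Dose = rate × time = 0.5287 μSv/h × 4.400 h = 2.326 μSv.

2.33 μSv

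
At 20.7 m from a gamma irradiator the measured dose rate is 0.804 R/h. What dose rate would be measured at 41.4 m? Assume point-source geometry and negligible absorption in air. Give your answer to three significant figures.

0.201 R/h

Applying the 1/r² law, scaling from 20.7 m to 41.4 m:
0.804 × (20.7/41.4)² = 0.804 × 0.2500 = 0.2010 R/h.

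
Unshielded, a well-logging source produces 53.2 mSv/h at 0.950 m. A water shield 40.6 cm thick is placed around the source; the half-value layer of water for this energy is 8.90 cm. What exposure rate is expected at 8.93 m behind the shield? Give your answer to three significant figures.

Distance alone: (0.950/8.93)² = 0.01132, so 53.2 × 0.01132 = 0.6022 mSv/h.
Shield: 40.6/8.90 = 4.562 half-value layers → attenuation 2^(−4.562) = 0.04234.
Combined: 0.6022 × 0.04234 = 0.02550 mSv/h.

0.0255 mSv/h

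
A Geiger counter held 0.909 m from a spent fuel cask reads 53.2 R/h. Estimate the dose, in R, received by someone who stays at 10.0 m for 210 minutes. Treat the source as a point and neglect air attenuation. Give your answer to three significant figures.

1.54 R

Using I₁d₁² = I₂d₂², rate at 10.0 m:
53.2 × (0.909/10.0)² = 53.2 × 0.008263 = 0.4396 R/h.
Dose = rate × time = 0.4396 R/h × 3.500 h = 1.539 R.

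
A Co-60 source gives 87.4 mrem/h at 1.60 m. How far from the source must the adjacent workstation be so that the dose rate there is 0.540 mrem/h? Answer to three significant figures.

20.4 m

By the inverse-square law, d₂ = d₁·√(I₁/I₂).
I₁/I₂ = 87.4/0.540 = 161.9, so d₂ = 1.60 × √161.9 = 20.36 m.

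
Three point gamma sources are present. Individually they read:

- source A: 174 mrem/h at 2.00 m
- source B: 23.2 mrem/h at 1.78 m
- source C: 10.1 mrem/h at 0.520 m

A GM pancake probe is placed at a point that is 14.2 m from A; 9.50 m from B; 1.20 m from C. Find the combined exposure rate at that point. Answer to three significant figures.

By superposition, sum each source's inverse-square contribution:
A: 174 × (2.00/14.2)² = 3.452 mrem/h
B: 23.2 × (1.78/9.50)² = 0.8145 mrem/h
C: 10.1 × (0.520/1.20)² = 1.897 mrem/h
Total = 3.452 + 0.8145 + 1.897 = 6.163 mrem/h.

6.16 mrem/h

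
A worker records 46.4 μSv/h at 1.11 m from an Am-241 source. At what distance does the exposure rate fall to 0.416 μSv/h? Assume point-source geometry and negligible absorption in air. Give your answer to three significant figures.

11.7 m

Since intensity falls as 1/r², d₂ = d₁·√(I₁/I₂).
I₁/I₂ = 46.4/0.416 = 111.5, so d₂ = 1.11 × √111.5 = 11.72 m.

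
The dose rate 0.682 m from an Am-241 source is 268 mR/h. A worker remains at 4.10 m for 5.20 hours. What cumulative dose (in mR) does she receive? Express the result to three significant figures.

38.6 mR

Intensity scales as (d₁/d₂)², so rate at 4.10 m:
(0.682/4.10)² = 0.02767, so 268 × 0.02767 = 7.416 mR/h.
Dose = rate × time = 7.416 mR/h × 5.200 h = 38.56 mR.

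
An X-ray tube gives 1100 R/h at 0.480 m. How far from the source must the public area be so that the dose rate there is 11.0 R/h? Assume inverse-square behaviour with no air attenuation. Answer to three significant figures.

Intensity scales as (d₁/d₂)², so d₂ = d₁·√(I₁/I₂).
I₁/I₂ = 1100/11.0 = 100.0, so d₂ = 0.480 × √100.0 = 4.800 m.

4.80 m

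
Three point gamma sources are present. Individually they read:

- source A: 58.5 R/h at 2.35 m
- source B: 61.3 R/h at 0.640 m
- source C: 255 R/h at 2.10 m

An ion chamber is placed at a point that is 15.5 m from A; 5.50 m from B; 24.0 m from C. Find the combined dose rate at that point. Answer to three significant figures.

By superposition, sum each source's inverse-square contribution:
A: 58.5 × (2.35/15.5)² = 1.345 R/h
B: 61.3 × (0.640/5.50)² = 0.8300 R/h
C: 255 × (2.10/24.0)² = 1.952 R/h
Total = 1.345 + 0.8300 + 1.952 = 4.127 R/h.

4.13 R/h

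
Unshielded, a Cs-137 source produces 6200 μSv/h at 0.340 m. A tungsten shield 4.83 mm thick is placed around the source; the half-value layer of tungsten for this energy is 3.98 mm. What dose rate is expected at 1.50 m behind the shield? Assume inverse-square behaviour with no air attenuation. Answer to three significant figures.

137 μSv/h

Distance alone: (0.340/1.50)² = 0.05138, so 6200 × 0.05138 = 318.6 μSv/h.
Shield: 4.83/3.98 = 1.214 half-value layers → attenuation 2^(−1.214) = 0.4311.
Combined: 318.6 × 0.4311 = 137.3 μSv/h.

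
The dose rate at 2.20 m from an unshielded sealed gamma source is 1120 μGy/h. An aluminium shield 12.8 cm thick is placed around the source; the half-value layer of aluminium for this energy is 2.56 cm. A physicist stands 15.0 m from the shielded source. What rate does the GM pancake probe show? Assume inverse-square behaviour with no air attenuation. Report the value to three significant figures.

0.753 μGy/h

Distance alone: 1120 × (2.20/15.0)² = 1120 × 0.02151 = 24.09 μGy/h.
Shield: 12.8/2.56 = 5.000 half-value layers → attenuation 2^(−5.000) = 0.03125.
Combined: 24.09 × 0.03125 = 0.7528 μGy/h.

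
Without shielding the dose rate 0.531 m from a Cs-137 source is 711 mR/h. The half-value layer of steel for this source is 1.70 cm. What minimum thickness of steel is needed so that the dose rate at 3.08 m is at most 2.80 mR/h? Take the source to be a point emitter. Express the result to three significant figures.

At 3.08 m, distance alone gives 711 × (0.531/3.08)² = 711 × 0.02972 = 21.13 mR/h.
Further attenuation needed: 21.13/2.80 = 7.546.
n = log₂(7.546) = 2.916 half-value layers.
Thickness = 2.916 × 1.70 cm = 4.957 cm.

4.96 cm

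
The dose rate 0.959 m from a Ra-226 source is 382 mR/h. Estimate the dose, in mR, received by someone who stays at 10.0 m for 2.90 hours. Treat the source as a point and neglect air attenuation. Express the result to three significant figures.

10.2 mR

By the inverse-square law, rate at 10.0 m:
(0.959/10.0)² = 0.009197, so 382 × 0.009197 = 3.513 mR/h.
Dose = rate × time = 3.513 mR/h × 2.900 h = 10.19 mR.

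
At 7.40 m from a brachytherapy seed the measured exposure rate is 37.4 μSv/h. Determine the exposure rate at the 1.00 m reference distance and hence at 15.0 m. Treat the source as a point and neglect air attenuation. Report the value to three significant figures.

2050 μSv/h; 9.10 μSv/h

By the inverse-square law,
At 1.00 m: 37.4 × (7.40/1.00)² = 37.4 × 54.76 = 2048 μSv/h
At 15.0 m: (1.00/15.0)² = 0.004444, so 2048 × 0.004444 = 9.101 μSv/h.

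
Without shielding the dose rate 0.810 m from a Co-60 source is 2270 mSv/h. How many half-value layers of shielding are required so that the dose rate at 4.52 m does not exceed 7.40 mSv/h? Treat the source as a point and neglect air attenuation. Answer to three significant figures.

At 4.52 m, distance alone gives (0.810/4.52)² = 0.03211, so 2270 × 0.03211 = 72.89 mSv/h.
Further attenuation needed: 72.89/7.40 = 9.850.
n = log₂(9.850) = 3.300 half-value layers.

3.30 half-value layers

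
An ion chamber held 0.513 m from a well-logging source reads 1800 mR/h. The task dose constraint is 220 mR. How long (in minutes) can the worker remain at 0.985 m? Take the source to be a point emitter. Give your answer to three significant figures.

27.0 min

Intensity scales as (d₁/d₂)², so rate at 0.985 m:
(0.513/0.985)² = 0.2712, so 1800 × 0.2712 = 488.2 mR/h.
Stay time = 220 mR ÷ 488.2 mR/h = 0.4506 h = 27.04 min.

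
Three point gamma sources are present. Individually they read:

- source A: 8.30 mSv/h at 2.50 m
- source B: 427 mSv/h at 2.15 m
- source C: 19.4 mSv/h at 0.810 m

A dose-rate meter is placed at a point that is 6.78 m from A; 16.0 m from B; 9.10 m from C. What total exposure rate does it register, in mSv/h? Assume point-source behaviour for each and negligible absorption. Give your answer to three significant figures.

By superposition, sum each source's inverse-square contribution:
A: 8.30 × (2.50/6.78)² = 1.128 mSv/h
B: 427 × (2.15/16.0)² = 7.710 mSv/h
C: 19.4 × (0.810/9.10)² = 0.1537 mSv/h
Total = 1.128 + 7.710 + 0.1537 = 8.992 mSv/h.

8.99 mSv/h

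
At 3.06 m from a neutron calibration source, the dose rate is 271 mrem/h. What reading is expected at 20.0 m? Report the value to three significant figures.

Since intensity falls as 1/r², the rate at 20.0 m is
(3.06/20.0)² = 0.02341, so 271 × 0.02341 = 6.344 mrem/h.

6.34 mrem/h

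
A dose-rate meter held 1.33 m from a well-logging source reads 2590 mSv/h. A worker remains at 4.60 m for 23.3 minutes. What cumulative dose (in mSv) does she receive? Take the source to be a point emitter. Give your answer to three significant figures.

84.1 mSv

Using I₁d₁² = I₂d₂², rate at 4.60 m:
(1.33/4.60)² = 0.08360, so 2590 × 0.08360 = 216.5 mSv/h.
Dose = rate × time = 216.5 mSv/h × 0.3883 h = 84.07 mSv.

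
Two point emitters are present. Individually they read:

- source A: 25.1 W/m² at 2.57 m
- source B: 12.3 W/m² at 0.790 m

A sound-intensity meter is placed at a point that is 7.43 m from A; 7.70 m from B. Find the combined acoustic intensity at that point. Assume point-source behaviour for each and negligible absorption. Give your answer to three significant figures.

3.13 W/m²

Each source contributes Iᵢ·(dᵢ/rᵢ)²; contributions add.
A: 25.1 × (2.57/7.43)² = 3.003 W/m²
B: 12.3 × (0.790/7.70)² = 0.1295 W/m²
Total = 3.003 + 0.1295 = 3.133 W/m².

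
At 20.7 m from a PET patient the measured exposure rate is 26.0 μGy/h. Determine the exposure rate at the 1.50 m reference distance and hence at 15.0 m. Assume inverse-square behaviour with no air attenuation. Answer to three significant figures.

4950 μGy/h; 49.5 μGy/h

Intensity scales as (d₁/d₂)², so
At 1.50 m: 26.0 × (20.7/1.50)² = 26.0 × 190.4 = 4950 μGy/h
At 15.0 m: 4950 × (1.50/15.0)² = 4950 × 0.01000 = 49.50 μGy/h.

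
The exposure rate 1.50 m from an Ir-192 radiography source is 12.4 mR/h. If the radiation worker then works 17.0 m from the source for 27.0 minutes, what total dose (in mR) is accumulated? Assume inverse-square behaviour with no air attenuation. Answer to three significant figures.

Since intensity falls as 1/r², rate at 17.0 m:
(1.50/17.0)² = 0.007785, so 12.4 × 0.007785 = 0.09653 mR/h.
Dose = rate × time = 0.09653 mR/h × 0.4500 h = 0.04344 mR.

0.0434 mR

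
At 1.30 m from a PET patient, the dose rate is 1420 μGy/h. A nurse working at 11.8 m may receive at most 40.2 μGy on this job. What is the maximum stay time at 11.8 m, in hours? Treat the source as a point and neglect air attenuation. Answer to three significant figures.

2.33 h

By the inverse-square law, rate at 11.8 m:
(1.30/11.8)² = 0.01214, so 1420 × 0.01214 = 17.24 μGy/h.
Stay time = 40.2 μGy ÷ 17.24 μGy/h = 2.332 h.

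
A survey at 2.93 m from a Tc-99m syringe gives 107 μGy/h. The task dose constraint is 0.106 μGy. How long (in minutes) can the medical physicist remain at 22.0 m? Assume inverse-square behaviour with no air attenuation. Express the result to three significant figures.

Intensity scales as (d₁/d₂)², so rate at 22.0 m:
107 × (2.93/22.0)² = 107 × 0.01774 = 1.898 μGy/h.
Stay time = 0.106 μGy ÷ 1.898 μGy/h = 0.05585 h = 3.351 min.

3.35 min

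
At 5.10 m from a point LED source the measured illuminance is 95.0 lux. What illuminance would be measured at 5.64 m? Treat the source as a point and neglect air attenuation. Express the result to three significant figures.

By the inverse-square law, scaling from 5.10 m to 5.64 m:
95.0 × (5.10/5.64)² = 95.0 × 0.8177 = 77.68 lux.

77.7 lux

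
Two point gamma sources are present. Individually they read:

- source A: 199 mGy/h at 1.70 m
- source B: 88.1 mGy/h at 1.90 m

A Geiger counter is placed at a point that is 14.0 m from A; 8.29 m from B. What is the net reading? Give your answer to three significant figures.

7.56 mGy/h

Each source contributes Iᵢ·(dᵢ/rᵢ)²; contributions add.
A: 199 × (1.70/14.0)² = 2.934 mGy/h
B: 88.1 × (1.90/8.29)² = 4.628 mGy/h
Total = 2.934 + 4.628 = 7.562 mGy/h.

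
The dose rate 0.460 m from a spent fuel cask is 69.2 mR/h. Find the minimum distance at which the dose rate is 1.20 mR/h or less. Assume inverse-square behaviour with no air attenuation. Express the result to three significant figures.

Intensity scales as (d₁/d₂)², so d₂ = d₁·√(I₁/I₂).
I₁/I₂ = 69.2/1.20 = 57.67, so d₂ = 0.460 × √57.67 = 3.493 m.

3.49 m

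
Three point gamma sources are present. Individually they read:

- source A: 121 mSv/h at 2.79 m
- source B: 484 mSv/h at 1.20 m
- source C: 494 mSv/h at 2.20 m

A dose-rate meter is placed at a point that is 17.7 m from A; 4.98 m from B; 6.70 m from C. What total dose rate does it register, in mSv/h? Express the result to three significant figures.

84.4 mSv/h

By superposition, sum each source's inverse-square contribution:
A: 121 × (2.79/17.7)² = 3.006 mSv/h
B: 484 × (1.20/4.98)² = 28.10 mSv/h
C: 494 × (2.20/6.70)² = 53.26 mSv/h
Total = 3.006 + 28.10 + 53.26 = 84.37 mSv/h.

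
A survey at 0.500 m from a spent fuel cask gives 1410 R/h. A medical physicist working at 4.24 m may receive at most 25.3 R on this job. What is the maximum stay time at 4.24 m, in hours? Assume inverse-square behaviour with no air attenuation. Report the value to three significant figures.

Since intensity falls as 1/r², rate at 4.24 m:
(0.500/4.24)² = 0.01391, so 1410 × 0.01391 = 19.61 R/h.
Stay time = 25.3 R ÷ 19.61 R/h = 1.290 h.

1.29 h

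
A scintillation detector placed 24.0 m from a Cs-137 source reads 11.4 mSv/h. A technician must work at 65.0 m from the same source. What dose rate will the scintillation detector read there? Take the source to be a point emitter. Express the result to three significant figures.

By the inverse-square law, scaling from 24.0 m to 65.0 m:
11.4 × (24.0/65.0)² = 11.4 × 0.1363 = 1.554 mSv/h.

1.55 mSv/h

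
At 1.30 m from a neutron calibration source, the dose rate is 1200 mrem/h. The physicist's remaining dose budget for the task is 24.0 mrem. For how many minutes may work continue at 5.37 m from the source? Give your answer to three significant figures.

20.5 min

By the inverse-square law, rate at 5.37 m:
1200 × (1.30/5.37)² = 1200 × 0.05861 = 70.33 mrem/h.
Stay time = 24.0 mrem ÷ 70.33 mrem/h = 0.3412 h = 20.47 min.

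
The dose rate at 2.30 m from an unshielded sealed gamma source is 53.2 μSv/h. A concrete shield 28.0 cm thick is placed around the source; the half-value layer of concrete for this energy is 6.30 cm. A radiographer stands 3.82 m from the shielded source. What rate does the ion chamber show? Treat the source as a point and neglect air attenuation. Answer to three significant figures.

Distance alone: 53.2 × (2.30/3.82)² = 53.2 × 0.3625 = 19.29 μSv/h.
Shield: 28.0/6.30 = 4.444 half-value layers → attenuation 2^(−4.444) = 0.04594.
Combined: 19.29 × 0.04594 = 0.8862 μSv/h.

0.886 μSv/h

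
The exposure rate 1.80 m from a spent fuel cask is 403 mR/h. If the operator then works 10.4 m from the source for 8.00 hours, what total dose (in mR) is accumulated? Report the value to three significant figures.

By the inverse-square law, rate at 10.4 m:
(1.80/10.4)² = 0.02996, so 403 × 0.02996 = 12.07 mR/h.
Dose = rate × time = 12.07 mR/h × 8.000 h = 96.56 mR.

96.6 mR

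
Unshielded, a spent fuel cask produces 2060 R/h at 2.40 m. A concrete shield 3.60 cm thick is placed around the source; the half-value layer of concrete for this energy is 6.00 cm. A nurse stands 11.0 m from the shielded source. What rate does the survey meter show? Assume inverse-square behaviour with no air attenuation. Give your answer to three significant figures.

64.7 R/h

Distance alone: (2.40/11.0)² = 0.04760, so 2060 × 0.04760 = 98.06 R/h.
Shield: 3.60/6.00 = 0.6000 half-value layers → attenuation 2^(−0.6000) = 0.6598.
Combined: 98.06 × 0.6598 = 64.70 R/h.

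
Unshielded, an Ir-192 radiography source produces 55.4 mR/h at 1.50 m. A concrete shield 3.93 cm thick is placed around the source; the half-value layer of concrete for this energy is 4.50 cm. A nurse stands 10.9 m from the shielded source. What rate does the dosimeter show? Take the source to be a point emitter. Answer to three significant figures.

Distance alone: (1.50/10.9)² = 0.01894, so 55.4 × 0.01894 = 1.049 mR/h.
Shield: 3.93/4.50 = 0.8733 half-value layers → attenuation 2^(−0.8733) = 0.5459.
Combined: 1.049 × 0.5459 = 0.5726 mR/h.

0.573 mR/h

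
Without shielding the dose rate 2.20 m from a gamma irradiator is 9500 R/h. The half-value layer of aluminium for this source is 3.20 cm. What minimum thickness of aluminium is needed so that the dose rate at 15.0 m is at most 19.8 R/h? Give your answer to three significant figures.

10.8 cm

At 15.0 m, distance alone gives (2.20/15.0)² = 0.02151, so 9500 × 0.02151 = 204.3 R/h.
Further attenuation needed: 204.3/19.8 = 10.32.
n = log₂(10.32) = 3.367 half-value layers.
Thickness = 3.367 × 3.20 cm = 10.77 cm.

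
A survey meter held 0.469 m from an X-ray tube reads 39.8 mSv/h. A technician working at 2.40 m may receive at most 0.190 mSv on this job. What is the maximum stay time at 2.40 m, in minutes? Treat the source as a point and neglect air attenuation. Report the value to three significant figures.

Since intensity falls as 1/r², rate at 2.40 m:
39.8 × (0.469/2.40)² = 39.8 × 0.03819 = 1.520 mSv/h.
Stay time = 0.190 mSv ÷ 1.520 mSv/h = 0.1250 h = 7.500 min.

7.50 min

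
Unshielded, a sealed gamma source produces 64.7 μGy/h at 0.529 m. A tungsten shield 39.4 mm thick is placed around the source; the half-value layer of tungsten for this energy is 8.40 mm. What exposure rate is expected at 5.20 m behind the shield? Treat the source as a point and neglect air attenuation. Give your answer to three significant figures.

Distance alone: (0.529/5.20)² = 0.01035, so 64.7 × 0.01035 = 0.6696 μGy/h.
Shield: 39.4/8.40 = 4.690 half-value layers → attenuation 2^(−4.690) = 0.03874.
Combined: 0.6696 × 0.03874 = 0.02594 μGy/h.

0.0259 μGy/h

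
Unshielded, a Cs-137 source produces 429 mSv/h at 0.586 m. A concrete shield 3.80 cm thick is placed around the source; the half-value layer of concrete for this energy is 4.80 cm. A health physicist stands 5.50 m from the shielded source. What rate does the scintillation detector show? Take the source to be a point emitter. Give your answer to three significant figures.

2.81 mSv/h

Distance alone: 429 × (0.586/5.50)² = 429 × 0.01135 = 4.869 mSv/h.
Shield: 3.80/4.80 = 0.7917 half-value layers → attenuation 2^(−0.7917) = 0.5777.
Combined: 4.869 × 0.5777 = 2.813 mSv/h.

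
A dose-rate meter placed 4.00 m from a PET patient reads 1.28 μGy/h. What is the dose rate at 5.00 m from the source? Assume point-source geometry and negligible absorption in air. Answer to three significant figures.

0.819 μGy/h

Using I₁d₁² = I₂d₂², scaling from 4.00 m to 5.00 m:
(4.00/5.00)² = 0.6400, so 1.28 × 0.6400 = 0.8192 μGy/h.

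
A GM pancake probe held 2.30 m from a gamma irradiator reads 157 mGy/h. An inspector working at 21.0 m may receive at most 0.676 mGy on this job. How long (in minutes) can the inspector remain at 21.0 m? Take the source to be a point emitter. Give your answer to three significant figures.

Using I₁d₁² = I₂d₂², rate at 21.0 m:
(2.30/21.0)² = 0.01200, so 157 × 0.01200 = 1.884 mGy/h.
Stay time = 0.676 mGy ÷ 1.884 mGy/h = 0.3588 h = 21.53 min.

21.5 min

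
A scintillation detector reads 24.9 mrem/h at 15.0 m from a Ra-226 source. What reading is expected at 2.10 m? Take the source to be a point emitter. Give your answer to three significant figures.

Applying the 1/r² law, the rate at 2.10 m is
(15.0/2.10)² = 51.02, so 24.9 × 51.02 = 1270 mrem/h.

1270 mrem/h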